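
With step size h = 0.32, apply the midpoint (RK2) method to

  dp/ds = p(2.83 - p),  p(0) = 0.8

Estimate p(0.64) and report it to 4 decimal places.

Midpoint: k1 = f(s_n, p_n); k2 = f(s_n + h/2, p_n + (h/2)·k1); p_{n+1} = p_n + h·k2.
s=0.000000, p=0.800000:
  k1 = f(0.000000, 0.800000) = 1.624000
  k2 = f(0.160000, 1.059840) = 1.876086
  p ← 0.800000 + 0.32·1.876086 = 1.400348
s=0.320000, p=1.400348:
  k1 = f(0.320000, 1.400348) = 2.002010
  k2 = f(0.480000, 1.720669) = 1.908791
  p ← 1.400348 + 0.32·1.908791 = 2.011161
p(0.64) ≈ 2.0112

2.0112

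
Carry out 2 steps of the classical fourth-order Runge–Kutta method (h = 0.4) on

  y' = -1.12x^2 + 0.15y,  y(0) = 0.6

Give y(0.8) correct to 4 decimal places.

0.4795

RK4: k1 = f(x_n, y_n); k2 = f(x_n + h/2, y_n + (h/2)·k1); k3 = f(x_n + h/2, y_n + (h/2)·k2); k4 = f(x_n + h, y_n + h·k3); y_{n+1} = y_n + (h/6)·(k1 + 2k2 + 2k3 + k4).
x=0.000000, y=0.600000:
  k1 = f(0.000000, 0.600000) = 0.090000
  k2 = f(0.200000, 0.618000) = 0.047900
  k3 = f(0.200000, 0.609580) = 0.046637
  k4 = f(0.400000, 0.618655) = -0.086402
  y ← 0.600000 + (0.4/6)·(k1 + 2k2 + 2k3 + k4) = 0.612845
x=0.400000, y=0.612845:
  k1 = f(0.400000, 0.612845) = -0.087273
  k2 = f(0.600000, 0.595390) = -0.313891
  k3 = f(0.600000, 0.550067) = -0.320690
  k4 = f(0.800000, 0.484569) = -0.644115
  y ← 0.612845 + (0.4/6)·(k1 + 2k2 + 2k3 + k4) = 0.479475
y(0.8) ≈ 0.4795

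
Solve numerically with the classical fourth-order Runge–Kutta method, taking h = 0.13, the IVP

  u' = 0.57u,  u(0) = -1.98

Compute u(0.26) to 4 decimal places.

RK4: k1 = f(t_n, u_n); k2 = f(t_n + h/2, u_n + (h/2)·k1); k3 = f(t_n + h/2, u_n + (h/2)·k2); k4 = f(t_n + h, u_n + h·k3); u_{n+1} = u_n + (h/6)·(k1 + 2k2 + 2k3 + k4).
t=0.000000, u=-1.980000:
  k1 = f(0.000000, -1.980000) = -1.128600
  k2 = f(0.065000, -2.053359) = -1.170415
  k3 = f(0.065000, -2.056077) = -1.171964
  k4 = f(0.130000, -2.132355) = -1.215443
  u ← -1.980000 + (0.13/6)·(k1 + 2k2 + 2k3 + k4) = -2.132291
t=0.130000, u=-2.132291:
  k1 = f(0.130000, -2.132291) = -1.215406
  k2 = f(0.195000, -2.211292) = -1.260436
  k3 = f(0.195000, -2.214219) = -1.262105
  k4 = f(0.260000, -2.296364) = -1.308928
  u ← -2.132291 + (0.13/6)·(k1 + 2k2 + 2k3 + k4) = -2.296295
u(0.26) ≈ -2.2963

-2.2963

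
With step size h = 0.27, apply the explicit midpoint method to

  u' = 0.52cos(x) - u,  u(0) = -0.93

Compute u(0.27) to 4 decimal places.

Midpoint: k1 = f(x_n, u_n); k2 = f(x_n + h/2, u_n + (h/2)·k1); u_{n+1} = u_n + h·k2.
x=0.000000, u=-0.930000:
  k1 = f(0.000000, -0.930000) = 1.450000
  k2 = f(0.135000, -0.734250) = 1.249519
  u ← -0.930000 + 0.27·1.249519 = -0.592630
u(0.27) ≈ -0.5926

-0.5926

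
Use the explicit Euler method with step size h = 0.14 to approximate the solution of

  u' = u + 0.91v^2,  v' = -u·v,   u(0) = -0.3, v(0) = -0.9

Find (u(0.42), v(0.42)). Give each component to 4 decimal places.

-0.0630, -0.9909

Euler on (u,v): u_{n+1} = u_n + h·u', v_{n+1} = v_n + h·v'.
0.000000: (-0.300000, -0.900000); f=(0.437100, -0.270000) → (-0.238806, -0.937800)
0.140000: (-0.238806, -0.937800); f=(0.561511, -0.223952) → (-0.160195, -0.969153)
0.280000: (-0.160195, -0.969153); f=(0.694530, -0.155253) → (-0.062960, -0.990889)
(u(0.42), v(0.42)) ≈ (-0.0630, -0.9909)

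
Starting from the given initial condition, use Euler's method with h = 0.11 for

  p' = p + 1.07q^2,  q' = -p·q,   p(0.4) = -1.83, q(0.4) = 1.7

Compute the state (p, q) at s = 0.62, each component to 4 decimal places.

-1.3863, 2.4221

Euler on (p,q): p_{n+1} = p_n + h·p', q_{n+1} = q_n + h·q'.
0.400000: (-1.830000, 1.700000); f=(1.262300, 3.111000) → (-1.691147, 2.042210)
0.510000: (-1.691147, 2.042210); f=(2.771418, 3.453677) → (-1.386291, 2.422115)
(p(0.62), q(0.62)) ≈ (-1.3863, 2.4221)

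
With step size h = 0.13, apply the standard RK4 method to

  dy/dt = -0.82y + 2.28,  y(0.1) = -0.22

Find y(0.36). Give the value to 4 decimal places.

RK4: k1 = f(t_n, y_n); k2 = f(t_n + h/2, y_n + (h/2)·k1); k3 = f(t_n + h/2, y_n + (h/2)·k2); k4 = f(t_n + h, y_n + h·k3); y_{n+1} = y_n + (h/6)·(k1 + 2k2 + 2k3 + k4).
t=0.100000, y=-0.220000:
  k1 = f(0.100000, -0.220000) = 2.460400
  k2 = f(0.165000, -0.060074) = 2.329261
  k3 = f(0.165000, -0.068598) = 2.336250
  k4 = f(0.230000, 0.083713) = 2.211356
  y ← -0.220000 + (0.13/6)·(k1 + 2k2 + 2k3 + k4) = 0.083394
t=0.230000, y=0.083394:
  k1 = f(0.230000, 0.083394) = 2.211617
  k2 = f(0.295000, 0.227149) = 2.093738
  k3 = f(0.295000, 0.219486) = 2.100021
  k4 = f(0.360000, 0.356396) = 1.987755
  y ← 0.083394 + (0.13/6)·(k1 + 2k2 + 2k3 + k4) = 0.356109
y(0.36) ≈ 0.3561

0.3561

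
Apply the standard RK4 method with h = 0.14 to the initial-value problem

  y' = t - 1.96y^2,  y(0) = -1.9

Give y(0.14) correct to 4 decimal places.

-3.9211

RK4: k1 = f(t_n, y_n); k2 = f(t_n + h/2, y_n + (h/2)·k1); k3 = f(t_n + h/2, y_n + (h/2)·k2); k4 = f(t_n + h, y_n + h·k3); y_{n+1} = y_n + (h/6)·(k1 + 2k2 + 2k3 + k4).
t=0.000000, y=-1.900000:
  k1 = f(0.000000, -1.900000) = -7.075600
  k2 = f(0.070000, -2.395292) = -11.175351
  k3 = f(0.070000, -2.682275) = -14.031410
  k4 = f(0.140000, -3.864397) = -29.129791
  y ← -1.900000 + (0.14/6)·(k1 + 2k2 + 2k3 + k4) = -3.921108
y(0.14) ≈ -3.9211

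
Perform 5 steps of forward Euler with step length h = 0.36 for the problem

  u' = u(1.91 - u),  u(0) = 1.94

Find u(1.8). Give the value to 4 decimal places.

1.9101

Euler: u_{n+1} = u_n + h·f(t_n, u_n).
t=0.000000, u=1.940000: f=-0.058200 → u ← 1.940000 + 0.36·(-0.058200) = 1.919048
t=0.360000, u=1.919048: f=-0.017364 → u ← 1.919048 + 0.36·(-0.017364) = 1.912797
t=0.720000, u=1.912797: f=-0.005350 → u ← 1.912797 + 0.36·(-0.005350) = 1.910871
t=1.080000, u=1.910871: f=-0.001664 → u ← 1.910871 + 0.36·(-0.001664) = 1.910272
t=1.440000, u=1.910272: f=-0.000519 → u ← 1.910272 + 0.36·(-0.000519) = 1.910085
u(1.8) ≈ 1.9101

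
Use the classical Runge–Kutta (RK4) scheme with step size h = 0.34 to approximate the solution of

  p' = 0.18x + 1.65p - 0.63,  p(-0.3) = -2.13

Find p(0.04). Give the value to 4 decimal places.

-4.0307

RK4: k1 = f(x_n, p_n); k2 = f(x_n + h/2, p_n + (h/2)·k1); k3 = f(x_n + h/2, p_n + (h/2)·k2); k4 = f(x_n + h, p_n + h·k3); p_{n+1} = p_n + (h/6)·(k1 + 2k2 + 2k3 + k4).
x=-0.300000, p=-2.130000:
  k1 = f(-0.300000, -2.130000) = -4.198500
  k2 = f(-0.130000, -2.843745) = -5.345579
  k3 = f(-0.130000, -3.038748) = -5.667335
  k4 = f(0.040000, -4.056894) = -7.316675
  p ← -2.130000 + (0.34/6)·(k1 + 2k2 + 2k3 + k4) = -4.030657
p(0.04) ≈ -4.0307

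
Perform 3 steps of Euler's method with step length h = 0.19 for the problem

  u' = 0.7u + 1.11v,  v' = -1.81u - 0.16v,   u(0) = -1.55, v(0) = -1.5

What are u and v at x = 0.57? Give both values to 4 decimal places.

-2.9187, 0.6992

Euler on (u,v): u_{n+1} = u_n + h·u', v_{n+1} = v_n + h·v'.
0.000000: (-1.550000, -1.500000); f=(-2.750000, 3.045500) → (-2.072500, -0.921355)
0.190000: (-2.072500, -0.921355); f=(-2.473454, 3.898642) → (-2.542456, -0.180613)
0.380000: (-2.542456, -0.180613); f=(-1.980200, 4.630744) → (-2.918694, 0.699228)
(u(0.57), v(0.57)) ≈ (-2.9187, 0.6992)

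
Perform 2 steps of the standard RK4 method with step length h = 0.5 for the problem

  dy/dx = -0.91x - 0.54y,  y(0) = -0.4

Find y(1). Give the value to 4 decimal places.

-0.6162

RK4: k1 = f(x_n, y_n); k2 = f(x_n + h/2, y_n + (h/2)·k1); k3 = f(x_n + h/2, y_n + (h/2)·k2); k4 = f(x_n + h, y_n + h·k3); y_{n+1} = y_n + (h/6)·(k1 + 2k2 + 2k3 + k4).
x=0.000000, y=-0.400000:
  k1 = f(0.000000, -0.400000) = 0.216000
  k2 = f(0.250000, -0.346000) = -0.040660
  k3 = f(0.250000, -0.410165) = -0.006011
  k4 = f(0.500000, -0.403005) = -0.237377
  y ← -0.400000 + (0.5/6)·(k1 + 2k2 + 2k3 + k4) = -0.409560
x=0.500000, y=-0.409560:
  k1 = f(0.500000, -0.409560) = -0.233838
  k2 = f(0.750000, -0.468019) = -0.429770
  k3 = f(0.750000, -0.517002) = -0.403319
  k4 = f(1.000000, -0.611219) = -0.579942
  y ← -0.409560 + (0.5/6)·(k1 + 2k2 + 2k3 + k4) = -0.616223
y(1) ≈ -0.6162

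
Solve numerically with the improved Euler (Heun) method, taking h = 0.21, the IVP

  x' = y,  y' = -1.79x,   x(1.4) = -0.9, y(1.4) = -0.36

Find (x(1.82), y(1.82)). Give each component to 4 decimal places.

-0.9045, 0.3462

Heun on (x,y): k1 = f(t_n, state_n); k2 = f(t_n + h, state_n + h·k1); state_{n+1} = state_n + (h/2)·(k1 + k2).
1.400000: (-0.900000, -0.360000)
  k1 = (-0.360000, 1.611000)
  predictor → (-0.975600, -0.021690)
  k2 = (-0.021690, 1.746324)
  → (-0.940077, -0.007481)
1.610000: (-0.940077, -0.007481)
  k1 = (-0.007481, 1.682739)
  predictor → (-0.941648, 0.345894)
  k2 = (0.345894, 1.685551)
  → (-0.904544, 0.346189)
(x(1.82), y(1.82)) ≈ (-0.9045, 0.3462)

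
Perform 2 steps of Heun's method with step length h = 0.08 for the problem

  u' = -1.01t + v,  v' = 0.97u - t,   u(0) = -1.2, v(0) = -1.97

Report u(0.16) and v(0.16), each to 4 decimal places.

Heun on (u,v): k1 = f(t_n, state_n); k2 = f(t_n + h, state_n + h·k1); state_{n+1} = state_n + (h/2)·(k1 + k2).
0.000000: (-1.200000, -1.970000)
  k1 = (-1.970000, -1.164000)
  predictor → (-1.357600, -2.063120)
  k2 = (-2.143920, -1.396872)
  → (-1.364557, -2.072435)
0.080000: (-1.364557, -2.072435)
  k1 = (-2.153235, -1.403620)
  predictor → (-1.536816, -2.184724)
  k2 = (-2.346324, -1.650711)
  → (-1.544539, -2.194608)
(u(0.16), v(0.16)) ≈ (-1.5445, -2.1946)

-1.5445, -2.1946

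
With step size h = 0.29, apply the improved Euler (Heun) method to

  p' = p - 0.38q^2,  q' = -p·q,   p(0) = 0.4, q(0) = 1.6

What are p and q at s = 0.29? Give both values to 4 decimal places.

0.2406, 1.4592

Heun on (p,q): k1 = f(s_n, state_n); k2 = f(s_n + h, state_n + h·k1); state_{n+1} = state_n + (h/2)·(k1 + k2).
0.000000: (0.400000, 1.600000)
  k1 = (-0.572800, -0.640000)
  predictor → (0.233888, 1.414400)
  k2 = (-0.526312, -0.330811)
  → (0.240629, 1.459232)
(p(0.29), q(0.29)) ≈ (0.2406, 1.4592)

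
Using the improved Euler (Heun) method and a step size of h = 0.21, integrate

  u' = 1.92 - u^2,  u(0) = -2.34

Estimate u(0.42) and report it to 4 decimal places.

Heun: k1 = f(s_n, u_n); k2 = f(s_n + h, u_n + h·k1); u_{n+1} = u_n + (h/2)·(k1 + k2).
s=0.000000, u=-2.340000:
  k1 = f(0.000000, -2.340000) = -3.555600
  k2 = f(0.210000, -3.086676) = -7.607569
  u ← -2.340000 + (0.21/2)·(-3.555600 + (-7.607569)) = -3.512133
s=0.210000, u=-3.512133:
  k1 = f(0.210000, -3.512133) = -10.415076
  k2 = f(0.420000, -5.699299) = -30.562006
  u ← -3.512133 + (0.21/2)·(-10.415076 + (-30.562006)) = -7.814726
u(0.42) ≈ -7.8147

-7.8147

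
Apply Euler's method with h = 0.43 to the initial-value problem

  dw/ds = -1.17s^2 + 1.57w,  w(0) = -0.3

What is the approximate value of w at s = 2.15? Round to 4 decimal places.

-8.3287

Euler: w_{n+1} = w_n + h·f(s_n, w_n).
s=0.000000, w=-0.300000: f=-0.471000 → w ← -0.300000 + 0.43·(-0.471000) = -0.502530
s=0.430000, w=-0.502530: f=-1.005305 → w ← -0.502530 + 0.43·(-1.005305) = -0.934811
s=0.860000, w=-0.934811: f=-2.332986 → w ← -0.934811 + 0.43·(-2.332986) = -1.937995
s=1.290000, w=-1.937995: f=-4.989649 → w ← -1.937995 + 0.43·(-4.989649) = -4.083544
s=1.720000, w=-4.083544: f=-9.872492 → w ← -4.083544 + 0.43·(-9.872492) = -8.328716
w(2.15) ≈ -8.3287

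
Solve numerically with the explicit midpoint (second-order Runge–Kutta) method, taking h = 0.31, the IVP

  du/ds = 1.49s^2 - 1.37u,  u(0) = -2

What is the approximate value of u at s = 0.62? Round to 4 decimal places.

-0.7879

Midpoint: k1 = f(s_n, u_n); k2 = f(s_n + h/2, u_n + (h/2)·k1); u_{n+1} = u_n + h·k2.
s=0.000000, u=-2.000000:
  k1 = f(0.000000, -2.000000) = 2.740000
  k2 = f(0.155000, -1.575300) = 2.193958
  u ← -2.000000 + 0.31·2.193958 = -1.319873
s=0.310000, u=-1.319873:
  k1 = f(0.310000, -1.319873) = 1.951415
  k2 = f(0.465000, -1.017404) = 1.716018
  u ← -1.319873 + 0.31·1.716018 = -0.787907
u(0.62) ≈ -0.7879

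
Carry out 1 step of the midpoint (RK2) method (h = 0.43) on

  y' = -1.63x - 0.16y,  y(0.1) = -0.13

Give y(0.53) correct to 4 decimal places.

-0.3397

Midpoint: k1 = f(x_n, y_n); k2 = f(x_n + h/2, y_n + (h/2)·k1); y_{n+1} = y_n + h·k2.
x=0.100000, y=-0.130000:
  k1 = f(0.100000, -0.130000) = -0.142200
  k2 = f(0.315000, -0.160573) = -0.487758
  y ← -0.130000 + 0.43·(-0.487758) = -0.339736
y(0.53) ≈ -0.3397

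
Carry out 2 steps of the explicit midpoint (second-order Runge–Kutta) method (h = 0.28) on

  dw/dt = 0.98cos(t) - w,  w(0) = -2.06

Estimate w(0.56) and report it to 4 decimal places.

-0.7966

Midpoint: k1 = f(t_n, w_n); k2 = f(t_n + h/2, w_n + (h/2)·k1); w_{n+1} = w_n + h·k2.
t=0.000000, w=-2.060000:
  k1 = f(0.000000, -2.060000) = 3.040000
  k2 = f(0.140000, -1.634400) = 2.604812
  w ← -2.060000 + 0.28·2.604812 = -1.330653
t=0.280000, w=-1.330653:
  k1 = f(0.280000, -1.330653) = 2.272487
  k2 = f(0.420000, -1.012505) = 1.907332
  w ← -1.330653 + 0.28·1.907332 = -0.796600
w(0.56) ≈ -0.7966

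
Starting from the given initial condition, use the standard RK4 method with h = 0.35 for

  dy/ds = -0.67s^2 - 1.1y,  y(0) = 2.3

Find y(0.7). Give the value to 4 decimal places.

RK4: k1 = f(s_n, y_n); k2 = f(s_n + h/2, y_n + (h/2)·k1); k3 = f(s_n + h/2, y_n + (h/2)·k2); k4 = f(s_n + h, y_n + h·k3); y_{n+1} = y_n + (h/6)·(k1 + 2k2 + 2k3 + k4).
s=0.000000, y=2.300000:
  k1 = f(0.000000, 2.300000) = -2.530000
  k2 = f(0.175000, 1.857250) = -2.063494
  k3 = f(0.175000, 1.938889) = -2.153296
  k4 = f(0.350000, 1.546346) = -1.783056
  y ← 2.300000 + (0.35/6)·(k1 + 2k2 + 2k3 + k4) = 1.556446
s=0.350000, y=1.556446:
  k1 = f(0.350000, 1.556446) = -1.794166
  k2 = f(0.525000, 1.242467) = -1.551383
  k3 = f(0.525000, 1.284954) = -1.598118
  k4 = f(0.700000, 0.997105) = -1.425115
  y ← 1.556446 + (0.35/6)·(k1 + 2k2 + 2k3 + k4) = 1.001213
y(0.7) ≈ 1.0012

1.0012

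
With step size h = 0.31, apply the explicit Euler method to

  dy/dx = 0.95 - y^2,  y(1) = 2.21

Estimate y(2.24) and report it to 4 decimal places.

0.9756

Euler: y_{n+1} = y_n + h·f(x_n, y_n).
x=1.000000, y=2.210000: f=-3.934100 → y ← 2.210000 + 0.31·(-3.934100) = 0.990429
x=1.310000, y=0.990429: f=-0.030950 → y ← 0.990429 + 0.31·(-0.030950) = 0.980835
x=1.620000, y=0.980835: f=-0.012037 → y ← 0.980835 + 0.31·(-0.012037) = 0.977103
x=1.930000, y=0.977103: f=-0.004731 → y ← 0.977103 + 0.31·(-0.004731) = 0.975637
y(2.24) ≈ 0.9756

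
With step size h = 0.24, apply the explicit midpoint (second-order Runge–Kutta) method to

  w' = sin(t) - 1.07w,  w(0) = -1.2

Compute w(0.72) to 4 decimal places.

Midpoint: k1 = f(t_n, w_n); k2 = f(t_n + h/2, w_n + (h/2)·k1); w_{n+1} = w_n + h·k2.
t=0.000000, w=-1.200000:
  k1 = f(0.000000, -1.200000) = 1.284000
  k2 = f(0.120000, -1.045920) = 1.238847
  w ← -1.200000 + 0.24·1.238847 = -0.902677
t=0.240000, w=-0.902677:
  k1 = f(0.240000, -0.902677) = 1.203567
  k2 = f(0.360000, -0.758249) = 1.163600
  w ← -0.902677 + 0.24·1.163600 = -0.623413
t=0.480000, w=-0.623413:
  k1 = f(0.480000, -0.623413) = 1.128831
  k2 = f(0.600000, -0.487953) = 1.086752
  w ← -0.623413 + 0.24·1.086752 = -0.362592
w(0.72) ≈ -0.3626

-0.3626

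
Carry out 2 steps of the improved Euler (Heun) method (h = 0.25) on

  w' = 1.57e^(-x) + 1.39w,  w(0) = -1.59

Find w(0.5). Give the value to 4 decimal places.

Heun: k1 = f(x_n, w_n); k2 = f(x_n + h, w_n + h·k1); w_{n+1} = w_n + (h/2)·(k1 + k2).
x=0.000000, w=-1.590000:
  k1 = f(0.000000, -1.590000) = -0.640100
  k2 = f(0.250000, -1.750025) = -1.209818
  w ← -1.590000 + (0.25/2)·(-0.640100 + (-1.209818)) = -1.821240
x=0.250000, w=-1.821240:
  k1 = f(0.250000, -1.821240) = -1.308806
  k2 = f(0.500000, -2.148441) = -2.034080
  w ← -1.821240 + (0.25/2)·(-1.308806 + (-2.034080)) = -2.239100
w(0.5) ≈ -2.2391

-2.2391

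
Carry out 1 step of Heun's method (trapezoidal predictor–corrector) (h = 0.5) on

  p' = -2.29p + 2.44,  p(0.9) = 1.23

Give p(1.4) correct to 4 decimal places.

Heun: k1 = f(t_n, p_n); k2 = f(t_n + h, p_n + h·k1); p_{n+1} = p_n + (h/2)·(k1 + k2).
t=0.900000, p=1.230000:
  k1 = f(0.900000, 1.230000) = -0.376700
  k2 = f(1.400000, 1.041650) = 0.054622
  p ← 1.230000 + (0.5/2)·(-0.376700 + 0.054622) = 1.149480
p(1.4) ≈ 1.1495

1.1495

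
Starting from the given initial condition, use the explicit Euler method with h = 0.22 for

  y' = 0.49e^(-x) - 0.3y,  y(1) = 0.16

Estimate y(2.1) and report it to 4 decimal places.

Euler: y_{n+1} = y_n + h·f(x_n, y_n).
x=1.000000, y=0.160000: f=0.132261 → y ← 0.160000 + 0.22·0.132261 = 0.189097
x=1.220000, y=0.189097: f=0.087934 → y ← 0.189097 + 0.22·0.087934 = 0.208443
x=1.440000, y=0.208443: f=0.053562 → y ← 0.208443 + 0.22·0.053562 = 0.220226
x=1.660000, y=0.220226: f=0.027100 → y ← 0.220226 + 0.22·0.027100 = 0.226188
x=1.880000, y=0.226188: f=0.006913 → y ← 0.226188 + 0.22·0.006913 = 0.227709
y(2.1) ≈ 0.2277

0.2277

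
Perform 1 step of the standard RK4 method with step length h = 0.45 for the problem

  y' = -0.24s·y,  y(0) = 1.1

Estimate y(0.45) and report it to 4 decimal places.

1.0736

RK4: k1 = f(s_n, y_n); k2 = f(s_n + h/2, y_n + (h/2)·k1); k3 = f(s_n + h/2, y_n + (h/2)·k2); k4 = f(s_n + h, y_n + h·k3); y_{n+1} = y_n + (h/6)·(k1 + 2k2 + 2k3 + k4).
s=0.000000, y=1.100000:
  k1 = f(0.000000, 1.100000) = 0.000000
  k2 = f(0.225000, 1.100000) = -0.059400
  k3 = f(0.225000, 1.086635) = -0.058678
  k4 = f(0.450000, 1.073595) = -0.115948
  y ← 1.100000 + (0.45/6)·(k1 + 2k2 + 2k3 + k4) = 1.073592
y(0.45) ≈ 1.0736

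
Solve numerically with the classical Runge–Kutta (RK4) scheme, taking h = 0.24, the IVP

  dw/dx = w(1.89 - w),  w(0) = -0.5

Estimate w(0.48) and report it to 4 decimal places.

RK4: k1 = f(x_n, w_n); k2 = f(x_n + h/2, w_n + (h/2)·k1); k3 = f(x_n + h/2, w_n + (h/2)·k2); k4 = f(x_n + h, w_n + h·k3); w_{n+1} = w_n + (h/6)·(k1 + 2k2 + 2k3 + k4).
x=0.000000, w=-0.500000:
  k1 = f(0.000000, -0.500000) = -1.195000
  k2 = f(0.120000, -0.643400) = -1.629990
  k3 = f(0.120000, -0.695599) = -1.798539
  k4 = f(0.240000, -0.931649) = -2.628788
  w ← -0.500000 + (0.24/6)·(k1 + 2k2 + 2k3 + k4) = -0.927234
x=0.240000, w=-0.927234:
  k1 = f(0.240000, -0.927234) = -2.612235
  k2 = f(0.360000, -1.240702) = -3.884268
  k3 = f(0.360000, -1.393346) = -4.574837
  k4 = f(0.480000, -2.025195) = -7.929032
  w ← -0.927234 + (0.24/6)·(k1 + 2k2 + 2k3 + k4) = -2.025613
w(0.48) ≈ -2.0256

-2.0256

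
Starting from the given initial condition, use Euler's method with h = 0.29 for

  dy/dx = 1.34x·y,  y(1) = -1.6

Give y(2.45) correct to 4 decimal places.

Euler: y_{n+1} = y_n + h·f(x_n, y_n).
x=1.000000, y=-1.600000: f=-2.144000 → y ← -1.600000 + 0.29·(-2.144000) = -2.221760
x=1.290000, y=-2.221760: f=-3.840534 → y ← -2.221760 + 0.29·(-3.840534) = -3.335515
x=1.580000, y=-3.335515: f=-7.061952 → y ← -3.335515 + 0.29·(-7.061952) = -5.383481
x=1.870000, y=-5.383481: f=-13.489927 → y ← -5.383481 + 0.29·(-13.489927) = -9.295560
x=2.160000, y=-9.295560: f=-26.905069 → y ← -9.295560 + 0.29·(-26.905069) = -17.098030
y(2.45) ≈ -17.0980

-17.0980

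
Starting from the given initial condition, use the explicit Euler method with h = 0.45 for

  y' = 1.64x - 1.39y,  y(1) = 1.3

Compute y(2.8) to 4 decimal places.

Euler: y_{n+1} = y_n + h·f(x_n, y_n).
x=1.000000, y=1.300000: f=-0.167000 → y ← 1.300000 + 0.45·(-0.167000) = 1.224850
x=1.450000, y=1.224850: f=0.675458 → y ← 1.224850 + 0.45·0.675458 = 1.528806
x=1.900000, y=1.528806: f=0.990959 → y ← 1.528806 + 0.45·0.990959 = 1.974738
x=2.350000, y=1.974738: f=1.109114 → y ← 1.974738 + 0.45·1.109114 = 2.473839
y(2.8) ≈ 2.4738

2.4738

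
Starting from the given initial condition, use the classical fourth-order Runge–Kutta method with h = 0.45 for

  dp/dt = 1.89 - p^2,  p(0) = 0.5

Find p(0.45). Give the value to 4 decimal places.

RK4: k1 = f(t_n, p_n); k2 = f(t_n + h/2, p_n + (h/2)·k1); k3 = f(t_n + h/2, p_n + (h/2)·k2); k4 = f(t_n + h, p_n + h·k3); p_{n+1} = p_n + (h/6)·(k1 + 2k2 + 2k3 + k4).
t=0.000000, p=0.500000:
  k1 = f(0.000000, 0.500000) = 1.640000
  k2 = f(0.225000, 0.869000) = 1.134839
  k3 = f(0.225000, 0.755339) = 1.319463
  k4 = f(0.450000, 1.093759) = 0.693692
  p ← 0.500000 + (0.45/6)·(k1 + 2k2 + 2k3 + k4) = 1.043172
p(0.45) ≈ 1.0432

1.0432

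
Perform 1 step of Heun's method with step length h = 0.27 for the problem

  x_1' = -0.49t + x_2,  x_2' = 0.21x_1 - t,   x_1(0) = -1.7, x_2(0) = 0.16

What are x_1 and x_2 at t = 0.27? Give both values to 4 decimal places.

Heun on (x_1,x_2): k1 = f(t_n, state_n); k2 = f(t_n + h, state_n + h·k1); state_{n+1} = state_n + (h/2)·(k1 + k2).
0.000000: (-1.700000, 0.160000)
  k1 = (0.160000, -0.357000)
  predictor → (-1.656800, 0.063610)
  k2 = (-0.068690, -0.617928)
  → (-1.687673, 0.028385)
(x_1(0.27), x_2(0.27)) ≈ (-1.6877, 0.0284)

-1.6877, 0.0284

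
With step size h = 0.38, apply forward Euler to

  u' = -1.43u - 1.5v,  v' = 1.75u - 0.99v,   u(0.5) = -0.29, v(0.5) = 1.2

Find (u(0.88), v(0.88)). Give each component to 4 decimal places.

Euler on (u,v): u_{n+1} = u_n + h·u', v_{n+1} = v_n + h·v'.
0.500000: (-0.290000, 1.200000); f=(-1.385300, -1.695500) → (-0.816414, 0.555710)
(u(0.88), v(0.88)) ≈ (-0.8164, 0.5557)

-0.8164, 0.5557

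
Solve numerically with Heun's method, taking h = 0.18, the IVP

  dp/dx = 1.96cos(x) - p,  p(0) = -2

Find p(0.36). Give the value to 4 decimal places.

-0.8250

Heun: k1 = f(x_n, p_n); k2 = f(x_n + h, p_n + h·k1); p_{n+1} = p_n + (h/2)·(k1 + k2).
x=0.000000, p=-2.000000:
  k1 = f(0.000000, -2.000000) = 3.960000
  k2 = f(0.180000, -1.287200) = 3.215534
  p ← -2.000000 + (0.18/2)·(3.960000 + 3.215534) = -1.354202
x=0.180000, p=-1.354202:
  k1 = f(0.180000, -1.354202) = 3.282536
  k2 = f(0.360000, -0.763346) = 2.597703
  p ← -1.354202 + (0.18/2)·(3.282536 + 2.597703) = -0.824980
p(0.36) ≈ -0.8250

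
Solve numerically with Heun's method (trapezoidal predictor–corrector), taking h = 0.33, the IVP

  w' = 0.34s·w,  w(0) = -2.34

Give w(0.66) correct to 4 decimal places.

Heun: k1 = f(s_n, w_n); k2 = f(s_n + h, w_n + h·k1); w_{n+1} = w_n + (h/2)·(k1 + k2).
s=0.000000, w=-2.340000:
  k1 = f(0.000000, -2.340000) = 0.000000
  k2 = f(0.330000, -2.340000) = -0.262548
  w ← -2.340000 + (0.33/2)·(0.000000 + (-0.262548)) = -2.383320
s=0.330000, w=-2.383320:
  k1 = f(0.330000, -2.383320) = -0.267409
  k2 = f(0.660000, -2.471565) = -0.554619
  w ← -2.383320 + (0.33/2)·(-0.267409 + (-0.554619)) = -2.518955
w(0.66) ≈ -2.5190

-2.5190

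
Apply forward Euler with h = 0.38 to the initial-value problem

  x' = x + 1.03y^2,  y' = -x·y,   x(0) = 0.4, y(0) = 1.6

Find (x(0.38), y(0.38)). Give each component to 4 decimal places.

Euler on (x,y): x_{n+1} = x_n + h·x', y_{n+1} = y_n + h·y'.
0.000000: (0.400000, 1.600000); f=(3.036800, -0.640000) → (1.553984, 1.356800)
(x(0.38), y(0.38)) ≈ (1.5540, 1.3568)

1.5540, 1.3568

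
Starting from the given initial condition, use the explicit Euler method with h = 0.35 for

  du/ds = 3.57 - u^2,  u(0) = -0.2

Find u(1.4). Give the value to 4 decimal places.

1.8916

Euler: u_{n+1} = u_n + h·f(s_n, u_n).
s=0.000000, u=-0.200000: f=3.530000 → u ← -0.200000 + 0.35·3.530000 = 1.035500
s=0.350000, u=1.035500: f=2.497740 → u ← 1.035500 + 0.35·2.497740 = 1.909709
s=0.700000, u=1.909709: f=-0.076988 → u ← 1.909709 + 0.35·(-0.076988) = 1.882763
s=1.050000, u=1.882763: f=0.025203 → u ← 1.882763 + 0.35·0.025203 = 1.891584
u(1.4) ≈ 1.8916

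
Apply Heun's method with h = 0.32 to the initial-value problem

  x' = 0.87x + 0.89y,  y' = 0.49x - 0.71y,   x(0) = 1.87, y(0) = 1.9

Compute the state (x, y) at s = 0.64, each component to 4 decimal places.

Heun on (x,y): k1 = f(s_n, state_n); k2 = f(s_n + h, state_n + h·k1); state_{n+1} = state_n + (h/2)·(k1 + k2).
0.000000: (1.870000, 1.900000)
  k1 = (3.317900, -0.432700)
  predictor → (2.931728, 1.761536)
  k2 = (4.118370, 0.185856)
  → (3.059803, 1.860505)
0.320000: (3.059803, 1.860505)
  k1 = (4.317878, 0.178345)
  predictor → (4.441524, 1.917575)
  k2 = (5.570768, 0.814868)
  → (4.641987, 2.019419)
(x(0.64), y(0.64)) ≈ (4.6420, 2.0194)

4.6420, 2.0194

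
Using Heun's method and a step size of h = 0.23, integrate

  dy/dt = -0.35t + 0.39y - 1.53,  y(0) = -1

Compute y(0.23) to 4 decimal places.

-1.4707

Heun: k1 = f(t_n, y_n); k2 = f(t_n + h, y_n + h·k1); y_{n+1} = y_n + (h/2)·(k1 + k2).
t=0.000000, y=-1.000000:
  k1 = f(0.000000, -1.000000) = -1.920000
  k2 = f(0.230000, -1.441600) = -2.172724
  y ← -1.000000 + (0.23/2)·(-1.920000 + (-2.172724)) = -1.470663
y(0.23) ≈ -1.4707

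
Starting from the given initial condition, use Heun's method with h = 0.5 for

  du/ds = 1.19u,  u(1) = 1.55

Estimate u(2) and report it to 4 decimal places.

4.8670

Heun: k1 = f(s_n, u_n); k2 = f(s_n + h, u_n + h·k1); u_{n+1} = u_n + (h/2)·(k1 + k2).
s=1.000000, u=1.550000:
  k1 = f(1.000000, 1.550000) = 1.844500
  k2 = f(1.500000, 2.472250) = 2.941977
  u ← 1.550000 + (0.5/2)·(1.844500 + 2.941977) = 2.746619
s=1.500000, u=2.746619:
  k1 = f(1.500000, 2.746619) = 3.268477
  k2 = f(2.000000, 4.380858) = 5.213221
  u ← 2.746619 + (0.5/2)·(3.268477 + 5.213221) = 4.867044
u(2) ≈ 4.8670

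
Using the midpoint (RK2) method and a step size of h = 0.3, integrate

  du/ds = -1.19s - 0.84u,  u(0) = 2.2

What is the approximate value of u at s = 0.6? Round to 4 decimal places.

1.1487

Midpoint: k1 = f(s_n, u_n); k2 = f(s_n + h/2, u_n + (h/2)·k1); u_{n+1} = u_n + h·k2.
s=0.000000, u=2.200000:
  k1 = f(0.000000, 2.200000) = -1.848000
  k2 = f(0.150000, 1.922800) = -1.793652
  u ← 2.200000 + 0.3·(-1.793652) = 1.661904
s=0.300000, u=1.661904:
  k1 = f(0.300000, 1.661904) = -1.753000
  k2 = f(0.450000, 1.398954) = -1.710622
  u ← 1.661904 + 0.3·(-1.710622) = 1.148718
u(0.6) ≈ 1.1487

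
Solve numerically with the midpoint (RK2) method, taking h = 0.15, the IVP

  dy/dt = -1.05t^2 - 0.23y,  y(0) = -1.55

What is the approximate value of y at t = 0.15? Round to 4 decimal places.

-1.4983

Midpoint: k1 = f(t_n, y_n); k2 = f(t_n + h/2, y_n + (h/2)·k1); y_{n+1} = y_n + h·k2.
t=0.000000, y=-1.550000:
  k1 = f(0.000000, -1.550000) = 0.356500
  k2 = f(0.075000, -1.523262) = 0.344444
  y ← -1.550000 + 0.15·0.344444 = -1.498333
y(0.15) ≈ -1.4983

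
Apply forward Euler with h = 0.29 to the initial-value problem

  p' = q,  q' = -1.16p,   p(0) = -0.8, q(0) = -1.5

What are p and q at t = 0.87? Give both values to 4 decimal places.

-1.8284, -0.2799

Euler on (p,q): p_{n+1} = p_n + h·p', q_{n+1} = q_n + h·q'.
0.000000: (-0.800000, -1.500000); f=(-1.500000, 0.928000) → (-1.235000, -1.230880)
0.290000: (-1.235000, -1.230880); f=(-1.230880, 1.432600) → (-1.591955, -0.815426)
0.580000: (-1.591955, -0.815426); f=(-0.815426, 1.846668) → (-1.828429, -0.279892)
(p(0.87), q(0.87)) ≈ (-1.8284, -0.2799)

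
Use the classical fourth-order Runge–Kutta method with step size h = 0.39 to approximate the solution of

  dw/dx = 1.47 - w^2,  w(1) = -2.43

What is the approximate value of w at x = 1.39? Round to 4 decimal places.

-11.2004

RK4: k1 = f(x_n, w_n); k2 = f(x_n + h/2, w_n + (h/2)·k1); k3 = f(x_n + h/2, w_n + (h/2)·k2); k4 = f(x_n + h, w_n + h·k3); w_{n+1} = w_n + (h/6)·(k1 + 2k2 + 2k3 + k4).
x=1.000000, w=-2.430000:
  k1 = f(1.000000, -2.430000) = -4.434900
  k2 = f(1.195000, -3.294806) = -9.385743
  k3 = f(1.195000, -4.260220) = -16.679474
  k4 = f(1.390000, -8.934995) = -78.364133
  w ← -2.430000 + (0.39/6)·(k1 + 2k2 + 2k3 + k4) = -11.200415
w(1.39) ≈ -11.2004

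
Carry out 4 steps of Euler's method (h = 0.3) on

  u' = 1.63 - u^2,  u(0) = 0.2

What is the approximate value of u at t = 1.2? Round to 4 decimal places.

Euler: u_{n+1} = u_n + h·f(t_n, u_n).
t=0.000000, u=0.200000: f=1.590000 → u ← 0.200000 + 0.3·1.590000 = 0.677000
t=0.300000, u=0.677000: f=1.171671 → u ← 0.677000 + 0.3·1.171671 = 1.028501
t=0.600000, u=1.028501: f=0.572185 → u ← 1.028501 + 0.3·0.572185 = 1.200157
t=0.900000, u=1.200157: f=0.189624 → u ← 1.200157 + 0.3·0.189624 = 1.257044
u(1.2) ≈ 1.2570

1.2570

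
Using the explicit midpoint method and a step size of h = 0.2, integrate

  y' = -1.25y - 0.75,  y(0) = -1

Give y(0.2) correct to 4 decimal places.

-0.9125

Midpoint: k1 = f(t_n, y_n); k2 = f(t_n + h/2, y_n + (h/2)·k1); y_{n+1} = y_n + h·k2.
t=0.000000, y=-1.000000:
  k1 = f(0.000000, -1.000000) = 0.500000
  k2 = f(0.100000, -0.950000) = 0.437500
  y ← -1.000000 + 0.2·0.437500 = -0.912500
y(0.2) ≈ -0.9125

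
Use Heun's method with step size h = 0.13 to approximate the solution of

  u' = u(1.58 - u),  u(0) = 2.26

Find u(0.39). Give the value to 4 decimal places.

1.8907

Heun: k1 = f(t_n, u_n); k2 = f(t_n + h, u_n + h·k1); u_{n+1} = u_n + (h/2)·(k1 + k2).
t=0.000000, u=2.260000:
  k1 = f(0.000000, 2.260000) = -1.536800
  k2 = f(0.130000, 2.060216) = -0.989349
  u ← 2.260000 + (0.13/2)·(-1.536800 + (-0.989349)) = 2.095800
t=0.130000, u=2.095800:
  k1 = f(0.130000, 2.095800) = -1.081015
  k2 = f(0.260000, 1.955268) = -0.733751
  u ← 2.095800 + (0.13/2)·(-1.081015 + (-0.733751)) = 1.977841
t=0.260000, u=1.977841:
  k1 = f(0.260000, 1.977841) = -0.786865
  k2 = f(0.390000, 1.875548) = -0.554315
  u ← 1.977841 + (0.13/2)·(-0.786865 + (-0.554315)) = 1.890664
u(0.39) ≈ 1.8907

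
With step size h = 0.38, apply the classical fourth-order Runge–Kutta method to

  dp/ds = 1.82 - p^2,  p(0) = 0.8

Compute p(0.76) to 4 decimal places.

RK4: k1 = f(s_n, p_n); k2 = f(s_n + h/2, p_n + (h/2)·k1); k3 = f(s_n + h/2, p_n + (h/2)·k2); k4 = f(s_n + h, p_n + h·k3); p_{n+1} = p_n + (h/6)·(k1 + 2k2 + 2k3 + k4).
s=0.000000, p=0.800000:
  k1 = f(0.000000, 0.800000) = 1.180000
  k2 = f(0.190000, 1.024200) = 0.771014
  k3 = f(0.190000, 0.946493) = 0.924152
  k4 = f(0.380000, 1.151178) = 0.494790
  p ← 0.800000 + (0.38/6)·(k1 + 2k2 + 2k3 + k4) = 1.120791
s=0.380000, p=1.120791:
  k1 = f(0.380000, 1.120791) = 0.563827
  k2 = f(0.570000, 1.227918) = 0.312217
  k3 = f(0.570000, 1.180112) = 0.427335
  k4 = f(0.760000, 1.283178) = 0.173453
  p ← 1.120791 + (0.38/6)·(k1 + 2k2 + 2k3 + k4) = 1.261162
p(0.76) ≈ 1.2612

1.2612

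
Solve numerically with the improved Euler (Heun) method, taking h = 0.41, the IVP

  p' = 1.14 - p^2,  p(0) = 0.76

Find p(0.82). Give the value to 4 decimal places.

0.9857

Heun: k1 = f(t_n, p_n); k2 = f(t_n + h, p_n + h·k1); p_{n+1} = p_n + (h/2)·(k1 + k2).
t=0.000000, p=0.760000:
  k1 = f(0.000000, 0.760000) = 0.562400
  k2 = f(0.410000, 0.990584) = 0.158743
  p ← 0.760000 + (0.41/2)·(0.562400 + 0.158743) = 0.907834
t=0.410000, p=0.907834:
  k1 = f(0.410000, 0.907834) = 0.315837
  k2 = f(0.820000, 1.037327) = 0.063952
  p ← 0.907834 + (0.41/2)·(0.315837 + 0.063952) = 0.985691
p(0.82) ≈ 0.9857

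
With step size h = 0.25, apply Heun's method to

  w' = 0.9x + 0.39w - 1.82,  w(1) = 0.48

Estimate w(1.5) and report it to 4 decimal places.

Heun: k1 = f(x_n, w_n); k2 = f(x_n + h, w_n + h·k1); w_{n+1} = w_n + (h/2)·(k1 + k2).
x=1.000000, w=0.480000:
  k1 = f(1.000000, 0.480000) = -0.732800
  k2 = f(1.250000, 0.296800) = -0.579248
  w ← 0.480000 + (0.25/2)·(-0.732800 + (-0.579248)) = 0.315994
x=1.250000, w=0.315994:
  k1 = f(1.250000, 0.315994) = -0.571762
  k2 = f(1.500000, 0.173053) = -0.402509
  w ← 0.315994 + (0.25/2)·(-0.571762 + (-0.402509)) = 0.194210
w(1.5) ≈ 0.1942

0.1942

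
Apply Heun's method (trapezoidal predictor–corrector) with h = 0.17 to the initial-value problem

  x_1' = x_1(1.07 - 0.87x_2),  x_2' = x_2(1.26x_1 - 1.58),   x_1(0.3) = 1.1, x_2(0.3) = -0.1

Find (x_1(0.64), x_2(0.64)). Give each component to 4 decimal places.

Heun on (x_1,x_2): k1 = f(x_n, state_n); k2 = f(x_n + h, state_n + h·k1); state_{n+1} = state_n + (h/2)·(k1 + k2).
0.300000: (1.100000, -0.100000)
  k1 = (1.272700, 0.019400)
  predictor → (1.316359, -0.096702)
  k2 = (1.519250, -0.007602)
  → (1.337316, -0.098997)
0.470000: (1.337316, -0.098997)
  k1 = (1.546108, -0.010396)
  predictor → (1.600154, -0.100765)
  k2 = (1.852443, -0.043953)
  → (1.626193, -0.103617)
(x_1(0.64), x_2(0.64)) ≈ (1.6262, -0.1036)

1.6262, -0.1036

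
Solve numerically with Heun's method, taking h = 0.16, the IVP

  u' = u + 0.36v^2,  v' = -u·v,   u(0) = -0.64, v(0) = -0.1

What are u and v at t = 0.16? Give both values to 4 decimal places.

Heun on (u,v): k1 = f(t_n, state_n); k2 = f(t_n + h, state_n + h·k1); state_{n+1} = state_n + (h/2)·(k1 + k2).
0.000000: (-0.640000, -0.100000)
  k1 = (-0.636400, -0.064000)
  predictor → (-0.741824, -0.110240)
  k2 = (-0.737449, -0.081779)
  → (-0.749908, -0.111662)
(u(0.16), v(0.16)) ≈ (-0.7499, -0.1117)

-0.7499, -0.1117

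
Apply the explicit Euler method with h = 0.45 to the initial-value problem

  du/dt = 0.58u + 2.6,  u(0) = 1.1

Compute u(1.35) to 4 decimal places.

6.7115

Euler: u_{n+1} = u_n + h·f(t_n, u_n).
t=0.000000, u=1.100000: f=3.238000 → u ← 1.100000 + 0.45·3.238000 = 2.557100
t=0.450000, u=2.557100: f=4.083118 → u ← 2.557100 + 0.45·4.083118 = 4.394503
t=0.900000, u=4.394503: f=5.148812 → u ← 4.394503 + 0.45·5.148812 = 6.711468
u(1.35) ≈ 6.7115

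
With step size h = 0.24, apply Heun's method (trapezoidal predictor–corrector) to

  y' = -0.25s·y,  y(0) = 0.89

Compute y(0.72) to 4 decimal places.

0.8341

Heun: k1 = f(s_n, y_n); k2 = f(s_n + h, y_n + h·k1); y_{n+1} = y_n + (h/2)·(k1 + k2).
s=0.000000, y=0.890000:
  k1 = f(0.000000, 0.890000) = 0.000000
  k2 = f(0.240000, 0.890000) = -0.053400
  y ← 0.890000 + (0.24/2)·(0.000000 + (-0.053400)) = 0.883592
s=0.240000, y=0.883592:
  k1 = f(0.240000, 0.883592) = -0.053016
  k2 = f(0.480000, 0.870868) = -0.104504
  y ← 0.883592 + (0.24/2)·(-0.053016 + (-0.104504)) = 0.864690
s=0.480000, y=0.864690:
  k1 = f(0.480000, 0.864690) = -0.103763
  k2 = f(0.720000, 0.839787) = -0.151162
  y ← 0.864690 + (0.24/2)·(-0.103763 + (-0.151162)) = 0.834099
y(0.72) ≈ 0.8341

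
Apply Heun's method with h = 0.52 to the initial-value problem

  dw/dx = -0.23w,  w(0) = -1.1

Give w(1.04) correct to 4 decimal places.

-0.8665

Heun: k1 = f(x_n, w_n); k2 = f(x_n + h, w_n + h·k1); w_{n+1} = w_n + (h/2)·(k1 + k2).
x=0.000000, w=-1.100000:
  k1 = f(0.000000, -1.100000) = 0.253000
  k2 = f(0.520000, -0.968440) = 0.222741
  w ← -1.100000 + (0.52/2)·(0.253000 + 0.222741) = -0.976307
x=0.520000, w=-0.976307:
  k1 = f(0.520000, -0.976307) = 0.224551
  k2 = f(1.040000, -0.859541) = 0.197694
  w ← -0.976307 + (0.52/2)·(0.224551 + 0.197694) = -0.866524
w(1.04) ≈ -0.8665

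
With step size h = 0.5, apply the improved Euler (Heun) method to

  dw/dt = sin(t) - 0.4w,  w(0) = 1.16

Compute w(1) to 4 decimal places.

Heun: k1 = f(t_n, w_n); k2 = f(t_n + h, w_n + h·k1); w_{n+1} = w_n + (h/2)·(k1 + k2).
t=0.000000, w=1.160000:
  k1 = f(0.000000, 1.160000) = -0.464000
  k2 = f(0.500000, 0.928000) = 0.108226
  w ← 1.160000 + (0.5/2)·(-0.464000 + 0.108226) = 1.071056
t=0.500000, w=1.071056:
  k1 = f(0.500000, 1.071056) = 0.051003
  k2 = f(1.000000, 1.096558) = 0.402848
  w ← 1.071056 + (0.5/2)·(0.051003 + 0.402848) = 1.184519
w(1) ≈ 1.1845

1.1845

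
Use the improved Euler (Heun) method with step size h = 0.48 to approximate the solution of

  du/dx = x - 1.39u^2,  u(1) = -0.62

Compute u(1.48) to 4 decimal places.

Heun: k1 = f(x_n, u_n); k2 = f(x_n + h, u_n + h·k1); u_{n+1} = u_n + (h/2)·(k1 + k2).
x=1.000000, u=-0.620000:
  k1 = f(1.000000, -0.620000) = 0.465684
  k2 = f(1.480000, -0.396472) = 1.261506
  u ← -0.620000 + (0.48/2)·(0.465684 + 1.261506) = -0.205474
u(1.48) ≈ -0.2055

-0.2055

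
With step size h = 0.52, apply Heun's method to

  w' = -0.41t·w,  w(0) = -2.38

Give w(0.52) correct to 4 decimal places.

-2.2481

Heun: k1 = f(t_n, w_n); k2 = f(t_n + h, w_n + h·k1); w_{n+1} = w_n + (h/2)·(k1 + k2).
t=0.000000, w=-2.380000:
  k1 = f(0.000000, -2.380000) = 0.000000
  k2 = f(0.520000, -2.380000) = 0.507416
  w ← -2.380000 + (0.52/2)·(0.000000 + 0.507416) = -2.248072
w(0.52) ≈ -2.2481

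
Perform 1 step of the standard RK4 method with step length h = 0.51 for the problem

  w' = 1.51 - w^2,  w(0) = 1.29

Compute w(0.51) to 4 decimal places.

1.2474

RK4: k1 = f(x_n, w_n); k2 = f(x_n + h/2, w_n + (h/2)·k1); k3 = f(x_n + h/2, w_n + (h/2)·k2); k4 = f(x_n + h, w_n + h·k3); w_{n+1} = w_n + (h/6)·(k1 + 2k2 + 2k3 + k4).
x=0.000000, w=1.290000:
  k1 = f(0.000000, 1.290000) = -0.154100
  k2 = f(0.255000, 1.250705) = -0.054262
  k3 = f(0.255000, 1.276163) = -0.118593
  k4 = f(0.510000, 1.229518) = -0.001714
  w ← 1.290000 + (0.51/6)·(k1 + 2k2 + 2k3 + k4) = 1.247371
w(0.51) ≈ 1.2474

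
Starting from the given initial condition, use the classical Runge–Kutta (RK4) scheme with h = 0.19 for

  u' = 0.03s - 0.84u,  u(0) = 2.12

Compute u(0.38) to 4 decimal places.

RK4: k1 = f(s_n, u_n); k2 = f(s_n + h/2, u_n + (h/2)·k1); k3 = f(s_n + h/2, u_n + (h/2)·k2); k4 = f(s_n + h, u_n + h·k3); u_{n+1} = u_n + (h/6)·(k1 + 2k2 + 2k3 + k4).
s=0.000000, u=2.120000:
  k1 = f(0.000000, 2.120000) = -1.780800
  k2 = f(0.095000, 1.950824) = -1.635842
  k3 = f(0.095000, 1.964595) = -1.647410
  k4 = f(0.190000, 1.806992) = -1.512173
  u ← 2.120000 + (0.19/6)·(k1 + 2k2 + 2k3 + k4) = 1.807783
s=0.190000, u=1.807783:
  k1 = f(0.190000, 1.807783) = -1.512838
  k2 = f(0.285000, 1.664064) = -1.389263
  k3 = f(0.285000, 1.675803) = -1.399125
  k4 = f(0.380000, 1.541950) = -1.283838
  u ← 1.807783 + (0.19/6)·(k1 + 2k2 + 2k3 + k4) = 1.542624
u(0.38) ≈ 1.5426

1.5426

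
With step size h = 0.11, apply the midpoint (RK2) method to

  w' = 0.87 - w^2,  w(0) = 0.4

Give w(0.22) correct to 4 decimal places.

Midpoint: k1 = f(x_n, w_n); k2 = f(x_n + h/2, w_n + (h/2)·k1); w_{n+1} = w_n + h·k2.
x=0.000000, w=0.400000:
  k1 = f(0.000000, 0.400000) = 0.710000
  k2 = f(0.055000, 0.439050) = 0.677235
  w ← 0.400000 + 0.11·0.677235 = 0.474496
x=0.110000, w=0.474496:
  k1 = f(0.110000, 0.474496) = 0.644854
  k2 = f(0.165000, 0.509963) = 0.609938
  w ← 0.474496 + 0.11·0.609938 = 0.541589
w(0.22) ≈ 0.5416

0.5416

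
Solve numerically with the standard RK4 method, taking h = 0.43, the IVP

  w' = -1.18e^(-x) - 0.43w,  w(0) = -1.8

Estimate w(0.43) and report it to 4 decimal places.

RK4: k1 = f(x_n, w_n); k2 = f(x_n + h/2, w_n + (h/2)·k1); k3 = f(x_n + h/2, w_n + (h/2)·k2); k4 = f(x_n + h, w_n + h·k3); w_{n+1} = w_n + (h/6)·(k1 + 2k2 + 2k3 + k4).
x=0.000000, w=-1.800000:
  k1 = f(0.000000, -1.800000) = -0.406000
  k2 = f(0.215000, -1.887290) = -0.140184
  k3 = f(0.215000, -1.830140) = -0.164759
  k4 = f(0.430000, -1.870846) = 0.036863
  w ← -1.800000 + (0.43/6)·(k1 + 2k2 + 2k3 + k4) = -1.870163
w(0.43) ≈ -1.8702

-1.8702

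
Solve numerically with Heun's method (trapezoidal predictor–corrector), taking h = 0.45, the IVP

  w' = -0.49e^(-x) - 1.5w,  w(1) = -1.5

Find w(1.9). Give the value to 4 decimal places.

-0.5049

Heun: k1 = f(x_n, w_n); k2 = f(x_n + h, w_n + h·k1); w_{n+1} = w_n + (h/2)·(k1 + k2).
x=1.000000, w=-1.500000:
  k1 = f(1.000000, -1.500000) = 2.069739
  k2 = f(1.450000, -0.568617) = 0.737987
  w ← -1.500000 + (0.45/2)·(2.069739 + 0.737987) = -0.868262
x=1.450000, w=-0.868262:
  k1 = f(1.450000, -0.868262) = 1.187453
  k2 = f(1.900000, -0.333908) = 0.427573
  w ← -0.868262 + (0.45/2)·(1.187453 + 0.427573) = -0.504881
w(1.9) ≈ -0.5049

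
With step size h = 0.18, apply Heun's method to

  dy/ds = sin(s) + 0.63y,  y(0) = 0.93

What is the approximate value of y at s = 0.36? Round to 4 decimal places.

1.2339

Heun: k1 = f(s_n, y_n); k2 = f(s_n + h, y_n + h·k1); y_{n+1} = y_n + (h/2)·(k1 + k2).
s=0.000000, y=0.930000:
  k1 = f(0.000000, 0.930000) = 0.585900
  k2 = f(0.180000, 1.035462) = 0.831371
  y ← 0.930000 + (0.18/2)·(0.585900 + 0.831371) = 1.057554
s=0.180000, y=1.057554:
  k1 = f(0.180000, 1.057554) = 0.845289
  k2 = f(0.360000, 1.209706) = 1.114389
  y ← 1.057554 + (0.18/2)·(0.845289 + 1.114389) = 1.233925
y(0.36) ≈ 1.2339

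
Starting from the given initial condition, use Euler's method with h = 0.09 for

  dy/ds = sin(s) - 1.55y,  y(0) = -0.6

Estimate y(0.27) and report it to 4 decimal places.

Euler: y_{n+1} = y_n + h·f(s_n, y_n).
s=0.000000, y=-0.600000: f=0.930000 → y ← -0.600000 + 0.09·0.930000 = -0.516300
s=0.090000, y=-0.516300: f=0.890144 → y ← -0.516300 + 0.09·0.890144 = -0.436187
s=0.180000, y=-0.436187: f=0.855120 → y ← -0.436187 + 0.09·0.855120 = -0.359226
y(0.27) ≈ -0.3592

-0.3592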